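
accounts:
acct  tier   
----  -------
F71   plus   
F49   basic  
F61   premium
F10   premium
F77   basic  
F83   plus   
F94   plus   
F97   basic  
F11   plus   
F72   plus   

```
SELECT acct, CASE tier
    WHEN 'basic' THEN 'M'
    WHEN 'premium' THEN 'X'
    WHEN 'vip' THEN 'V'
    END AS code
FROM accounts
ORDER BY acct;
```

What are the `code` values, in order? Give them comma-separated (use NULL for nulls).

acct=F10: tier='premium' → X
acct=F11: (no match → NULL) → NULL
acct=F49: tier='basic' → M
acct=F61: tier='premium' → X
acct=F71: (no match → NULL) → NULL
acct=F72: (no match → NULL) → NULL
acct=F77: tier='basic' → M
acct=F83: (no match → NULL) → NULL
acct=F94: (no match → NULL) → NULL
acct=F97: tier='basic' → M

X, NULL, M, X, NULL, NULL, M, NULL, NULL, M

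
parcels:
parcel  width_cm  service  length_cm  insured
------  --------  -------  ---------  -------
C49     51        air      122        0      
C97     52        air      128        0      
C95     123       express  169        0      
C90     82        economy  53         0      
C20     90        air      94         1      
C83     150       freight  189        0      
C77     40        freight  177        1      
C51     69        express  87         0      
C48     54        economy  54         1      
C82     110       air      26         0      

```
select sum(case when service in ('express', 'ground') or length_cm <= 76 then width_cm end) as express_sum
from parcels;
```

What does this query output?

438

parcel=C49: ✗
parcel=C97: ✗
parcel=C95: ✓ → 123
parcel=C90: ✓ → 82
parcel=C20: ✗
parcel=C83: ✗
parcel=C77: ✗
parcel=C51: ✓ → 69
parcel=C48: ✓ → 54
parcel=C82: ✓ → 110
express_sum = 123 + 82 + 69 + 54 + 110 = 438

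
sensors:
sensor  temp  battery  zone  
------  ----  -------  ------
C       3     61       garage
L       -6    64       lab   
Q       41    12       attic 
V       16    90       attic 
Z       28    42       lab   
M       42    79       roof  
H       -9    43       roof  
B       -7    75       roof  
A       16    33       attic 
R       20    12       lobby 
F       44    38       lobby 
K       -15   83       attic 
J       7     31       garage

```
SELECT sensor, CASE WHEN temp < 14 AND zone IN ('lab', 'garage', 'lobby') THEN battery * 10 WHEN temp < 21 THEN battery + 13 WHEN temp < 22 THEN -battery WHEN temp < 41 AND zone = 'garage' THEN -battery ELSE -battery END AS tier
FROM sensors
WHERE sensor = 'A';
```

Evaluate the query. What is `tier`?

46

sensor = A: temp=16, battery=33, zone=attic.
temp < 14 AND zone IN ('lab', 'garage', 'lobby') → false
temp < 21 → true → 46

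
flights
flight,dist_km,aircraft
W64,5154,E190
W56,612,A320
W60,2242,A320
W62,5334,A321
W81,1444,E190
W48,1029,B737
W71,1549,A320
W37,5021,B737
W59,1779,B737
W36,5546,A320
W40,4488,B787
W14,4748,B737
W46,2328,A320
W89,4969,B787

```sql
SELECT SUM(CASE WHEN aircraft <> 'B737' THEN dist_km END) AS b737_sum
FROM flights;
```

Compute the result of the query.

33666

flight=W64: ✓ → 5154
flight=W56: ✓ → 612
flight=W60: ✓ → 2242
flight=W62: ✓ → 5334
flight=W81: ✓ → 1444
flight=W48: ✗
flight=W71: ✓ → 1549
flight=W37: ✗
flight=W59: ✗
flight=W36: ✓ → 5546
flight=W40: ✓ → 4488
flight=W14: ✗
flight=W46: ✓ → 2328
flight=W89: ✓ → 4969
b737_sum = 5154 + 612 + 2242 + 5334 + 1444 + 1549 + 5546 + 4488 + 2328 + 4969 = 33666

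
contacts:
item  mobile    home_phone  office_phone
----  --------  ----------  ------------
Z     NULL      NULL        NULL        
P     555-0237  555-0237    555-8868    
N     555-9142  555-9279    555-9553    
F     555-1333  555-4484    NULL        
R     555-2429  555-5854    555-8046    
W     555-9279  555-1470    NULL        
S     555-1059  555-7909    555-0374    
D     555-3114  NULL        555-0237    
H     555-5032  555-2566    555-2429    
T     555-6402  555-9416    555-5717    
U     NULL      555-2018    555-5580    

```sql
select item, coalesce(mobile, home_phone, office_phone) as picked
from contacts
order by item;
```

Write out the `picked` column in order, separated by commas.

item=D: mobile=555-3114 → 555-3114
item=F: mobile=555-1333 → 555-1333
item=H: mobile=555-5032 → 555-5032
item=N: mobile=555-9142 → 555-9142
item=P: mobile=555-0237 → 555-0237
item=R: mobile=555-2429 → 555-2429
item=S: mobile=555-1059 → 555-1059
item=T: mobile=555-6402 → 555-6402
item=U: mobile=NULL, home_phone=555-2018 → 555-2018
item=W: mobile=555-9279 → 555-9279
item=Z: mobile=NULL, home_phone=NULL, office_phone=NULL (all NULL) → NULL

555-3114, 555-1333, 555-5032, 555-9142, 555-0237, 555-2429, 555-1059, 555-6402, 555-2018, 555-9279, NULL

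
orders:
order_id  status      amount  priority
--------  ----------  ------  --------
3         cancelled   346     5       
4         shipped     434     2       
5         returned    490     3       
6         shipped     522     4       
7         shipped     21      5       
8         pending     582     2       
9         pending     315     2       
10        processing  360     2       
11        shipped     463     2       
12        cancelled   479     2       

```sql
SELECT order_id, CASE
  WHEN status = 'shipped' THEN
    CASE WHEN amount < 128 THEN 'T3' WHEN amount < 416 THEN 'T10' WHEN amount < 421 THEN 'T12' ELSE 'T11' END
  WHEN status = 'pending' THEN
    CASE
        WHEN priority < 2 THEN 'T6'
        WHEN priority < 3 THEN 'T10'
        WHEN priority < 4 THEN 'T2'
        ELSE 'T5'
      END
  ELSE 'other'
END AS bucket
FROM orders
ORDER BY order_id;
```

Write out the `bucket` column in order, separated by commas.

other, T11, other, T11, T3, T10, T10, other, T11, other

order_id=3: status='cancelled' → outer ELSE → other
order_id=4: status='shipped' → inner[ELSE] → T11
order_id=5: status='returned' → outer ELSE → other
order_id=6: status='shipped' → inner[ELSE] → T11
order_id=7: status='shipped' → inner[amount < 128] → T3
order_id=8: status='pending' → inner[priority < 3] → T10
order_id=9: status='pending' → inner[priority < 3] → T10
order_id=10: status='processing' → outer ELSE → other
order_id=11: status='shipped' → inner[ELSE] → T11
order_id=12: status='cancelled' → outer ELSE → other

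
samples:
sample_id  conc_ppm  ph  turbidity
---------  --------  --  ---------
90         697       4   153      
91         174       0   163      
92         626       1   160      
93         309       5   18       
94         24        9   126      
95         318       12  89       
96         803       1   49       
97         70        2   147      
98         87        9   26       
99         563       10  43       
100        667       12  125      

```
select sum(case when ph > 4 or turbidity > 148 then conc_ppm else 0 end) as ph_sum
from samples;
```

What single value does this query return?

3465

sample_id=90: ✓ → 697
sample_id=91: ✓ → 174
sample_id=92: ✓ → 626
sample_id=93: ✓ → 309
sample_id=94: ✓ → 24
sample_id=95: ✓ → 318
sample_id=96: ✗
sample_id=97: ✗
sample_id=98: ✓ → 87
sample_id=99: ✓ → 563
sample_id=100: ✓ → 667
ph_sum = 697 + 174 + 626 + 309 + 24 + 318 + 87 + 563 + 667 = 3465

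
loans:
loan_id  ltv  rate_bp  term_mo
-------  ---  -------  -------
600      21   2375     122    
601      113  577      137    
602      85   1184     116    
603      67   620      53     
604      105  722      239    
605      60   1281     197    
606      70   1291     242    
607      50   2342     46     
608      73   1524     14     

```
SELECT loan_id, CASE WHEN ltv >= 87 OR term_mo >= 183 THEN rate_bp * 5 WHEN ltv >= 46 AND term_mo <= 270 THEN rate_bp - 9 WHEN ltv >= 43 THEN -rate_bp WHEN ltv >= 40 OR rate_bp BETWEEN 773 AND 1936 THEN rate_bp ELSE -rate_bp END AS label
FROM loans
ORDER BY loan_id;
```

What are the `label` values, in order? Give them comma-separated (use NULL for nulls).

-2375, 2885, 1175, 611, 3610, 6405, 6455, 2333, 1515

loan_id=600: ELSE → -2375
loan_id=601: ltv >= 87 OR term_mo >= 183 → 2885
loan_id=602: ltv >= 46 AND term_mo <= 270 → 1175
loan_id=603: ltv >= 46 AND term_mo <= 270 → 611
loan_id=604: ltv >= 87 OR term_mo >= 183 → 3610
loan_id=605: ltv >= 87 OR term_mo >= 183 → 6405
loan_id=606: ltv >= 87 OR term_mo >= 183 → 6455
loan_id=607: ltv >= 46 AND term_mo <= 270 → 2333
loan_id=608: ltv >= 46 AND term_mo <= 270 → 1515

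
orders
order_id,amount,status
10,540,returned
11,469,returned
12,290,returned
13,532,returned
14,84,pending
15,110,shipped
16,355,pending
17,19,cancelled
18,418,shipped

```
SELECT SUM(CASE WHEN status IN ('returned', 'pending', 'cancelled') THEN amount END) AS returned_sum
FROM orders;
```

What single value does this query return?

2289

order_id=10: ✓ → 540
order_id=11: ✓ → 469
order_id=12: ✓ → 290
order_id=13: ✓ → 532
order_id=14: ✓ → 84
order_id=15: ✗
order_id=16: ✓ → 355
order_id=17: ✓ → 19
order_id=18: ✗
returned_sum = 540 + 469 + 290 + 532 + 84 + 355 + 19 = 2289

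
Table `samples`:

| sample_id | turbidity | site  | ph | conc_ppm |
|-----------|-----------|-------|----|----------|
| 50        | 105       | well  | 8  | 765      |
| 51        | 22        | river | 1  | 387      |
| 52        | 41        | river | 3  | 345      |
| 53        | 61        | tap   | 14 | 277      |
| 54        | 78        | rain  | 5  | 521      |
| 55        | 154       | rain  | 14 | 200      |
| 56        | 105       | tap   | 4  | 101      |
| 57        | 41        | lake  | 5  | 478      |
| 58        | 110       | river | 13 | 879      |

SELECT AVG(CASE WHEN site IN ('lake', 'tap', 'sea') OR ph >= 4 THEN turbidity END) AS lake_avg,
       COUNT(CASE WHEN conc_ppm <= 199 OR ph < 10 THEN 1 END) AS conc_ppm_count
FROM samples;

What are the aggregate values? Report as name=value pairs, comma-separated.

[lake_avg: site IN ('lake', 'tap', 'sea') OR ph >= 4]
sample_id=50: ✓ → 105
sample_id=51: ✗
sample_id=52: ✗
sample_id=53: ✓ → 61
sample_id=54: ✓ → 78
sample_id=55: ✓ → 154
sample_id=56: ✓ → 105
sample_id=57: ✓ → 41
sample_id=58: ✓ → 110
lake_avg = (105 + 61 + 78 + 154 + 105 + 41 + 110) / 7 = 93.4285714286
—
[conc_ppm_count: conc_ppm <= 199 OR ph < 10]
sample_id=50: ✓ → 1
sample_id=51: ✓ → 1
sample_id=52: ✓ → 1
sample_id=53: ✗
sample_id=54: ✓ → 1
sample_id=55: ✗
sample_id=56: ✓ → 1
sample_id=57: ✓ → 1
sample_id=58: ✗
conc_ppm_count = COUNT(1, 1, 1, 1, 1, 1) = 6

lake_avg=93.4285714286, conc_ppm_count=6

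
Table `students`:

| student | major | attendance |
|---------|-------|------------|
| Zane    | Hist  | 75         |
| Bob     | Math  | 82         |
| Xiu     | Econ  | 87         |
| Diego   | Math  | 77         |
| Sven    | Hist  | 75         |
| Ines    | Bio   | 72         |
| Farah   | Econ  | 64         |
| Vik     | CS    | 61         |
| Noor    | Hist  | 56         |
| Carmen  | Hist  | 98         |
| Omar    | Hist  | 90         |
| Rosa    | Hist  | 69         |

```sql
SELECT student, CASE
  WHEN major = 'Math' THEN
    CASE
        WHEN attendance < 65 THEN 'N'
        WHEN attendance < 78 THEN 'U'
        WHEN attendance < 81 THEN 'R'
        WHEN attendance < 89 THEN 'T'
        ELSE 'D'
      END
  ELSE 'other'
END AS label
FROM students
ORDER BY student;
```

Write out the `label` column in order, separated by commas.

T, other, U, other, other, other, other, other, other, other, other, other

student=Bob: major='Math' → inner[attendance < 89] → T
student=Carmen: major='Hist' → outer ELSE → other
student=Diego: major='Math' → inner[attendance < 78] → U
student=Farah: major='Econ' → outer ELSE → other
student=Ines: major='Bio' → outer ELSE → other
student=Noor: major='Hist' → outer ELSE → other
student=Omar: major='Hist' → outer ELSE → other
student=Rosa: major='Hist' → outer ELSE → other
student=Sven: major='Hist' → outer ELSE → other
student=Vik: major='CS' → outer ELSE → other
student=Xiu: major='Econ' → outer ELSE → other
student=Zane: major='Hist' → outer ELSE → other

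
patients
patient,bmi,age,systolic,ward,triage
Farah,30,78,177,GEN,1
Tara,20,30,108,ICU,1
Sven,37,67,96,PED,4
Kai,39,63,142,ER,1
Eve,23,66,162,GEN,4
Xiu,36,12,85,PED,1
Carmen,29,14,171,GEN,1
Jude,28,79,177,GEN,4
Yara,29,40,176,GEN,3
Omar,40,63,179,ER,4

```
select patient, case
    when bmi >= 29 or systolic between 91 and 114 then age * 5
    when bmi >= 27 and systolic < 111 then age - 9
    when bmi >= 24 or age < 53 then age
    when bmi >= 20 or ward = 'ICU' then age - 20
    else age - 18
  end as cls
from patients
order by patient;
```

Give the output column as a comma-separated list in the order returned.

patient=Carmen: bmi >= 29 or systolic between 91 and 114 → 70
patient=Eve: bmi >= 20 or ward = 'ICU' → 46
patient=Farah: bmi >= 29 or systolic between 91 and 114 → 390
patient=Jude: bmi >= 24 or age < 53 → 79
patient=Kai: bmi >= 29 or systolic between 91 and 114 → 315
patient=Omar: bmi >= 29 or systolic between 91 and 114 → 315
patient=Sven: bmi >= 29 or systolic between 91 and 114 → 335
patient=Tara: bmi >= 29 or systolic between 91 and 114 → 150
patient=Xiu: bmi >= 29 or systolic between 91 and 114 → 60
patient=Yara: bmi >= 29 or systolic between 91 and 114 → 200

70, 46, 390, 79, 315, 315, 335, 150, 60, 200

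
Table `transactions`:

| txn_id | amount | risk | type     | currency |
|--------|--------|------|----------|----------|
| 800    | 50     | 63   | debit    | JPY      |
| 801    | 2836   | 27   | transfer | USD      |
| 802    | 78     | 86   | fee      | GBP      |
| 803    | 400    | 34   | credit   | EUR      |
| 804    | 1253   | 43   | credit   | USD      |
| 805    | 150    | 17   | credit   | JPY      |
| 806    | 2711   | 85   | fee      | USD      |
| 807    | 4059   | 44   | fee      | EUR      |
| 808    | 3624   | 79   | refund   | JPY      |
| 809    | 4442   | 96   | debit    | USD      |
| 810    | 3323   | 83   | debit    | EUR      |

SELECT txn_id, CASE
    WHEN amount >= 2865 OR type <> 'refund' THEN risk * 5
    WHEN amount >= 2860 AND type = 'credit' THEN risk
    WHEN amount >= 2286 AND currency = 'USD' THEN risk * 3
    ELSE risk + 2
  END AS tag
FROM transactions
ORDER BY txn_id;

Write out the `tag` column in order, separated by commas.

txn_id=800: amount >= 2865 OR type <> 'refund' → 315
txn_id=801: amount >= 2865 OR type <> 'refund' → 135
txn_id=802: amount >= 2865 OR type <> 'refund' → 430
txn_id=803: amount >= 2865 OR type <> 'refund' → 170
txn_id=804: amount >= 2865 OR type <> 'refund' → 215
txn_id=805: amount >= 2865 OR type <> 'refund' → 85
txn_id=806: amount >= 2865 OR type <> 'refund' → 425
txn_id=807: amount >= 2865 OR type <> 'refund' → 220
txn_id=808: amount >= 2865 OR type <> 'refund' → 395
txn_id=809: amount >= 2865 OR type <> 'refund' → 480
txn_id=810: amount >= 2865 OR type <> 'refund' → 415

315, 135, 430, 170, 215, 85, 425, 220, 395, 480, 415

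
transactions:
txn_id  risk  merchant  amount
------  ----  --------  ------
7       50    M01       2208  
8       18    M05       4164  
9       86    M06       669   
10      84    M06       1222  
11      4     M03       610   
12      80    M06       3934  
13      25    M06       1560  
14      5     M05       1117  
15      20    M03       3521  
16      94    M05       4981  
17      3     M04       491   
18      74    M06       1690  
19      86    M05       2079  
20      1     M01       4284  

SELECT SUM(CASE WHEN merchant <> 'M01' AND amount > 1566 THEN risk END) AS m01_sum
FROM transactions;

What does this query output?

372

txn_id=7: ✗
txn_id=8: ✓ → 18
txn_id=9: ✗
txn_id=10: ✗
txn_id=11: ✗
txn_id=12: ✓ → 80
txn_id=13: ✗
txn_id=14: ✗
txn_id=15: ✓ → 20
txn_id=16: ✓ → 94
txn_id=17: ✗
txn_id=18: ✓ → 74
txn_id=19: ✓ → 86
txn_id=20: ✗
m01_sum = 18 + 80 + 20 + 94 + 74 + 86 = 372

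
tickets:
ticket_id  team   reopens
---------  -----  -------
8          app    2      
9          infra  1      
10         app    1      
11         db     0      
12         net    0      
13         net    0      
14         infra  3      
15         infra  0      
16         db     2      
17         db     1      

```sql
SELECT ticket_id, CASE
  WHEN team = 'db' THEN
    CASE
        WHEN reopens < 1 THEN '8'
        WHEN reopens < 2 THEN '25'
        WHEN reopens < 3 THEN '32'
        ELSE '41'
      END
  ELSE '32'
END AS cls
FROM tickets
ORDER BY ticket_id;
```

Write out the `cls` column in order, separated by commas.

ticket_id=8: team='app' → outer ELSE → 32
ticket_id=9: team='infra' → outer ELSE → 32
ticket_id=10: team='app' → outer ELSE → 32
ticket_id=11: team='db' → inner[reopens < 1] → 8
ticket_id=12: team='net' → outer ELSE → 32
ticket_id=13: team='net' → outer ELSE → 32
ticket_id=14: team='infra' → outer ELSE → 32
ticket_id=15: team='infra' → outer ELSE → 32
ticket_id=16: team='db' → inner[reopens < 3] → 32
ticket_id=17: team='db' → inner[reopens < 2] → 25

32, 32, 32, 8, 32, 32, 32, 32, 32, 25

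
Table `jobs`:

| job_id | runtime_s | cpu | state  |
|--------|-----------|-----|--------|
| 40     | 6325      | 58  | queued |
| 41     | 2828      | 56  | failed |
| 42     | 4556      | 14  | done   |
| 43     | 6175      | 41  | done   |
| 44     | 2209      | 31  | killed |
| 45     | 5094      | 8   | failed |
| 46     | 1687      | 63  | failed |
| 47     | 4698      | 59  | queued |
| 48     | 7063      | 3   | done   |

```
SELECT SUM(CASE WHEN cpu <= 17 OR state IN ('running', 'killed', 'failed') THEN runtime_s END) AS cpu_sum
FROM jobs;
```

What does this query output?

job_id=40: ✗
job_id=41: ✓ → 2828
job_id=42: ✓ → 4556
job_id=43: ✗
job_id=44: ✓ → 2209
job_id=45: ✓ → 5094
job_id=46: ✓ → 1687
job_id=47: ✗
job_id=48: ✓ → 7063
cpu_sum = 2828 + 4556 + 2209 + 5094 + 1687 + 7063 = 23437

23437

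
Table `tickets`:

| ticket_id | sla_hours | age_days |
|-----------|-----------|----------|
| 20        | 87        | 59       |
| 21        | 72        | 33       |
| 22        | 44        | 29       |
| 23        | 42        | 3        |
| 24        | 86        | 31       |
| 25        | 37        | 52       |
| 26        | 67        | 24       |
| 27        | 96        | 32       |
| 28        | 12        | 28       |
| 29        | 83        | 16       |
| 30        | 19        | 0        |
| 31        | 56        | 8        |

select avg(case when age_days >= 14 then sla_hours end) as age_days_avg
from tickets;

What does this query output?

64.8888888889

ticket_id=20: ✓ → 87
ticket_id=21: ✓ → 72
ticket_id=22: ✓ → 44
ticket_id=23: ✗
ticket_id=24: ✓ → 86
ticket_id=25: ✓ → 37
ticket_id=26: ✓ → 67
ticket_id=27: ✓ → 96
ticket_id=28: ✓ → 12
ticket_id=29: ✓ → 83
ticket_id=30: ✗
ticket_id=31: ✗
age_days_avg = (87 + 72 + 44 + 86 + 37 + 67 + 96 + 12 + 83) / 9 = 64.8888888889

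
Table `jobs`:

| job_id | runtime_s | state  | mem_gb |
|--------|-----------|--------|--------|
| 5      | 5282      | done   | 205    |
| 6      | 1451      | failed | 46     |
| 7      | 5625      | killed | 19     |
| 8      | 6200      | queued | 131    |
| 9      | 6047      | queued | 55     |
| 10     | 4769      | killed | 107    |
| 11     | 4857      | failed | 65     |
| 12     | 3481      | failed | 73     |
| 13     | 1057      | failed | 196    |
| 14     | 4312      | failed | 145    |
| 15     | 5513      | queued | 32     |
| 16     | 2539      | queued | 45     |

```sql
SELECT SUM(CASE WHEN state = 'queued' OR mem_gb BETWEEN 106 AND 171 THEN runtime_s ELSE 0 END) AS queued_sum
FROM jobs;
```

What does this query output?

29380

job_id=5: ✗
job_id=6: ✗
job_id=7: ✗
job_id=8: ✓ → 6200
job_id=9: ✓ → 6047
job_id=10: ✓ → 4769
job_id=11: ✗
job_id=12: ✗
job_id=13: ✗
job_id=14: ✓ → 4312
job_id=15: ✓ → 5513
job_id=16: ✓ → 2539
queued_sum = 6200 + 6047 + 4769 + 4312 + 5513 + 2539 = 29380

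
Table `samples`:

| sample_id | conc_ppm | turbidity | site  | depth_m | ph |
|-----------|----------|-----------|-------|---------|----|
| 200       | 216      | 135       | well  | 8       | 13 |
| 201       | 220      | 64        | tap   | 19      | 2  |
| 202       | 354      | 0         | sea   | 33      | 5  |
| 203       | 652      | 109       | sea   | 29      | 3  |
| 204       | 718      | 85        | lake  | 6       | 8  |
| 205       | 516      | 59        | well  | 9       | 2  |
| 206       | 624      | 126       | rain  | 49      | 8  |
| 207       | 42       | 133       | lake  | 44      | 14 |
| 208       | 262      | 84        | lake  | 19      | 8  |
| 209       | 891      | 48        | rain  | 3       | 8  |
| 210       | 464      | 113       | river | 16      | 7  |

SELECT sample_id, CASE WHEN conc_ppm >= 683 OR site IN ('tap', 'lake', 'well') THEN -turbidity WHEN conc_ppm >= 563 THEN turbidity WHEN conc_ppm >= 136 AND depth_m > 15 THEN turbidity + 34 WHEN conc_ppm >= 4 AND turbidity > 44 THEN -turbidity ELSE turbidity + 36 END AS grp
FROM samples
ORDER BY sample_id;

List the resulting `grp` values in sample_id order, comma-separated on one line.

-135, -64, 34, 109, -85, -59, 126, -133, -84, -48, 147

sample_id=200: conc_ppm >= 683 OR site IN ('tap', 'lake', 'well') → -135
sample_id=201: conc_ppm >= 683 OR site IN ('tap', 'lake', 'well') → -64
sample_id=202: conc_ppm >= 136 AND depth_m > 15 → 34
sample_id=203: conc_ppm >= 563 → 109
sample_id=204: conc_ppm >= 683 OR site IN ('tap', 'lake', 'well') → -85
sample_id=205: conc_ppm >= 683 OR site IN ('tap', 'lake', 'well') → -59
sample_id=206: conc_ppm >= 563 → 126
sample_id=207: conc_ppm >= 683 OR site IN ('tap', 'lake', 'well') → -133
sample_id=208: conc_ppm >= 683 OR site IN ('tap', 'lake', 'well') → -84
sample_id=209: conc_ppm >= 683 OR site IN ('tap', 'lake', 'well') → -48
sample_id=210: conc_ppm >= 136 AND depth_m > 15 → 147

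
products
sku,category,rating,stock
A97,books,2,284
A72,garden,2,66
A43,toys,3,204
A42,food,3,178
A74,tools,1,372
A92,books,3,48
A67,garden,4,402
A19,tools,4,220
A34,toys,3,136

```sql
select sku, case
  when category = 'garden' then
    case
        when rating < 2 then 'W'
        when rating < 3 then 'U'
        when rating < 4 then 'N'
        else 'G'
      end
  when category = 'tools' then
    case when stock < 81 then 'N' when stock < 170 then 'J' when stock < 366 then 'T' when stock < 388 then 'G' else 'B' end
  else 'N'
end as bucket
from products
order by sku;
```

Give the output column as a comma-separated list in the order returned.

T, N, N, N, G, U, G, N, N

sku=A19: category='tools' → inner[stock < 366] → T
sku=A34: category='toys' → outer ELSE → N
sku=A42: category='food' → outer ELSE → N
sku=A43: category='toys' → outer ELSE → N
sku=A67: category='garden' → inner[ELSE] → G
sku=A72: category='garden' → inner[rating < 3] → U
sku=A74: category='tools' → inner[stock < 388] → G
sku=A92: category='books' → outer ELSE → N
sku=A97: category='books' → outer ELSE → N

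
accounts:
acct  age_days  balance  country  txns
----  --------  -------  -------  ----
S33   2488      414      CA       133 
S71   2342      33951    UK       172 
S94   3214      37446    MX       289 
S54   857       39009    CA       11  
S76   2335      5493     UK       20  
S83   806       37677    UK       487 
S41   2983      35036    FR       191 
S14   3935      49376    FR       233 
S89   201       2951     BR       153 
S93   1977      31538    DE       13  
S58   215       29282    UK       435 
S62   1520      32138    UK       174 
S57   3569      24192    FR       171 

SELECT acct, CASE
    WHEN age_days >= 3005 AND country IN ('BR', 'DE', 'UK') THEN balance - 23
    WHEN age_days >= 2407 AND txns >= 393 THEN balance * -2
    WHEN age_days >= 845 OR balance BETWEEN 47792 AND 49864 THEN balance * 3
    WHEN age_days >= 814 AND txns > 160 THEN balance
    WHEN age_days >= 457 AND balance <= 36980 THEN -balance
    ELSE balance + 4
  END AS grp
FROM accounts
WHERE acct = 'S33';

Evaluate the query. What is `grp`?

1242

acct = S33: age_days=2488, balance=414, country=CA, txns=133.
age_days >= 3005 AND country IN ('BR', 'DE', 'UK') → false
age_days >= 2407 AND txns >= 393 → false
age_days >= 845 OR balance BETWEEN 47792 AND 49864 → true → 1242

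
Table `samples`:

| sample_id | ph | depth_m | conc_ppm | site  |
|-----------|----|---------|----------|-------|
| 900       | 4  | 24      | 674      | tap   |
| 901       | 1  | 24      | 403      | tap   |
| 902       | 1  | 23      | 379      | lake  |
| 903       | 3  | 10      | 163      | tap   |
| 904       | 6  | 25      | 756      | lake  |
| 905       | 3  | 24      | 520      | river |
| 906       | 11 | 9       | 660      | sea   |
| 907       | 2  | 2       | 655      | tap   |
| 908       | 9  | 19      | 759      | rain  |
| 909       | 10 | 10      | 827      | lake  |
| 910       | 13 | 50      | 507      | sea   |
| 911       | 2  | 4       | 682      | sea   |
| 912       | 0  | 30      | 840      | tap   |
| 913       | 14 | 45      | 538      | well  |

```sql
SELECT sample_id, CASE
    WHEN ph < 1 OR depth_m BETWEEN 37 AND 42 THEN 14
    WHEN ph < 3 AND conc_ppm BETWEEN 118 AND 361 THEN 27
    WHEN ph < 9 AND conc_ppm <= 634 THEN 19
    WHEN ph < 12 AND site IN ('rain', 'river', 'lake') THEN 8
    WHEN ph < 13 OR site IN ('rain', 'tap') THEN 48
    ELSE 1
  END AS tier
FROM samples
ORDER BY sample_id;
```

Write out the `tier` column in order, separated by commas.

48, 19, 19, 19, 8, 19, 48, 48, 8, 8, 1, 48, 14, 1

sample_id=900: ph < 13 OR site IN ('rain', 'tap') → 48
sample_id=901: ph < 9 AND conc_ppm <= 634 → 19
sample_id=902: ph < 9 AND conc_ppm <= 634 → 19
sample_id=903: ph < 9 AND conc_ppm <= 634 → 19
sample_id=904: ph < 12 AND site IN ('rain', 'river', 'lake') → 8
sample_id=905: ph < 9 AND conc_ppm <= 634 → 19
sample_id=906: ph < 13 OR site IN ('rain', 'tap') → 48
sample_id=907: ph < 13 OR site IN ('rain', 'tap') → 48
sample_id=908: ph < 12 AND site IN ('rain', 'river', 'lake') → 8
sample_id=909: ph < 12 AND site IN ('rain', 'river', 'lake') → 8
sample_id=910: ELSE → 1
sample_id=911: ph < 13 OR site IN ('rain', 'tap') → 48
sample_id=912: ph < 1 OR depth_m BETWEEN 37 AND 42 → 14
sample_id=913: ELSE → 1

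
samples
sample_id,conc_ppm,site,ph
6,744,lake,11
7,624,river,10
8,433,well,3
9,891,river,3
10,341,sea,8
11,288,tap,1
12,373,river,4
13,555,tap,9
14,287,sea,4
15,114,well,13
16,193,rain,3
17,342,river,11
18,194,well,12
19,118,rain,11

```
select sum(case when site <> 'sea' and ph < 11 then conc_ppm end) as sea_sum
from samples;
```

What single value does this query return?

sample_id=6: ✗
sample_id=7: ✓ → 624
sample_id=8: ✓ → 433
sample_id=9: ✓ → 891
sample_id=10: ✗
sample_id=11: ✓ → 288
sample_id=12: ✓ → 373
sample_id=13: ✓ → 555
sample_id=14: ✗
sample_id=15: ✗
sample_id=16: ✓ → 193
sample_id=17: ✗
sample_id=18: ✗
sample_id=19: ✗
sea_sum = 624 + 433 + 891 + 288 + 373 + 555 + 193 = 3357

3357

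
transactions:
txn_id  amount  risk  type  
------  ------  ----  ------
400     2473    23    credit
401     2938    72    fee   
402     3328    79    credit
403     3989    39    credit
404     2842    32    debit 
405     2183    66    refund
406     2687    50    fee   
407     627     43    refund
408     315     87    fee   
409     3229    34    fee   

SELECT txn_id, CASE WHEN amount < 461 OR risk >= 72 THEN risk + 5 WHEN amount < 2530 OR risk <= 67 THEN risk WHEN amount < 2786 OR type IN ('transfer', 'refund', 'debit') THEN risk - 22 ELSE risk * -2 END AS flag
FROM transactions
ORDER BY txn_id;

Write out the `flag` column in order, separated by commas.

23, 77, 84, 39, 32, 66, 50, 43, 92, 34

txn_id=400: amount < 2530 OR risk <= 67 → 23
txn_id=401: amount < 461 OR risk >= 72 → 77
txn_id=402: amount < 461 OR risk >= 72 → 84
txn_id=403: amount < 2530 OR risk <= 67 → 39
txn_id=404: amount < 2530 OR risk <= 67 → 32
txn_id=405: amount < 2530 OR risk <= 67 → 66
txn_id=406: amount < 2530 OR risk <= 67 → 50
txn_id=407: amount < 2530 OR risk <= 67 → 43
txn_id=408: amount < 461 OR risk >= 72 → 92
txn_id=409: amount < 2530 OR risk <= 67 → 34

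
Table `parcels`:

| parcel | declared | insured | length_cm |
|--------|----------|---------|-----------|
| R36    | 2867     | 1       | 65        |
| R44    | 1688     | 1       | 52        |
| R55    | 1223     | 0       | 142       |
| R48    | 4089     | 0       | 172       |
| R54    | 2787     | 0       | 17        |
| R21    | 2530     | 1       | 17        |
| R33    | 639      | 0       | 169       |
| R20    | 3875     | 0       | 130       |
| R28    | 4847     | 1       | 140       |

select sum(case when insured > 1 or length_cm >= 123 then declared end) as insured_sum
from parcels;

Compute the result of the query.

parcel=R36: ✗
parcel=R44: ✗
parcel=R55: ✓ → 1223
parcel=R48: ✓ → 4089
parcel=R54: ✗
parcel=R21: ✗
parcel=R33: ✓ → 639
parcel=R20: ✓ → 3875
parcel=R28: ✓ → 4847
insured_sum = 1223 + 4089 + 639 + 3875 + 4847 = 14673

14673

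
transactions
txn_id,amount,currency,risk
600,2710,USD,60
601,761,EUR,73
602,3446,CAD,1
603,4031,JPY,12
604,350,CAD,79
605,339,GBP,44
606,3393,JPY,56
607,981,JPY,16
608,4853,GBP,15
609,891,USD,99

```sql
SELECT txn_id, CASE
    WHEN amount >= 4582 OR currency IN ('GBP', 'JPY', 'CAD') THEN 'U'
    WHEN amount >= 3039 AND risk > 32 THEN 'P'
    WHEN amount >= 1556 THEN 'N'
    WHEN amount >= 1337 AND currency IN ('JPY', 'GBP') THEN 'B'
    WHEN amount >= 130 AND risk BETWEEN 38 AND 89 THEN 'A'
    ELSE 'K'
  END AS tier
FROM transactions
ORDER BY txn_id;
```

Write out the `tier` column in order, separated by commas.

txn_id=600: amount >= 1556 → N
txn_id=601: amount >= 130 AND risk BETWEEN 38 AND 89 → A
txn_id=602: amount >= 4582 OR currency IN ('GBP', 'JPY', 'CAD') → U
txn_id=603: amount >= 4582 OR currency IN ('GBP', 'JPY', 'CAD') → U
txn_id=604: amount >= 4582 OR currency IN ('GBP', 'JPY', 'CAD') → U
txn_id=605: amount >= 4582 OR currency IN ('GBP', 'JPY', 'CAD') → U
txn_id=606: amount >= 4582 OR currency IN ('GBP', 'JPY', 'CAD') → U
txn_id=607: amount >= 4582 OR currency IN ('GBP', 'JPY', 'CAD') → U
txn_id=608: amount >= 4582 OR currency IN ('GBP', 'JPY', 'CAD') → U
txn_id=609: ELSE → K

N, A, U, U, U, U, U, U, U, K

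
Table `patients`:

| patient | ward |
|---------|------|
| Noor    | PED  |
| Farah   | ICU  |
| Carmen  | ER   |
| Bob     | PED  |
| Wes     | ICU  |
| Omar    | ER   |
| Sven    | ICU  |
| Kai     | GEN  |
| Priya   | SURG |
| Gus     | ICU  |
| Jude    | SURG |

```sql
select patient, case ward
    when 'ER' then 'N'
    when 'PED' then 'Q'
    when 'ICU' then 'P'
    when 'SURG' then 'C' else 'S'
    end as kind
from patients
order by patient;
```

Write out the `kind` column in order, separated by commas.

patient=Bob: ward='PED' → Q
patient=Carmen: ward='ER' → N
patient=Farah: ward='ICU' → P
patient=Gus: ward='ICU' → P
patient=Jude: ward='SURG' → C
patient=Kai: ELSE → S
patient=Noor: ward='PED' → Q
patient=Omar: ward='ER' → N
patient=Priya: ward='SURG' → C
patient=Sven: ward='ICU' → P
patient=Wes: ward='ICU' → P

Q, N, P, P, C, S, Q, N, C, P, P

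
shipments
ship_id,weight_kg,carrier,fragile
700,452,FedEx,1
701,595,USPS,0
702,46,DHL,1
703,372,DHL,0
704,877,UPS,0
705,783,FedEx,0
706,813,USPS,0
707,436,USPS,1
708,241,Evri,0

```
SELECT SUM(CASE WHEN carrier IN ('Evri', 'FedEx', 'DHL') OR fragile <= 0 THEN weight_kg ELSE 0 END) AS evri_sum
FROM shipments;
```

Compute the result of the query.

4179

ship_id=700: ✓ → 452
ship_id=701: ✓ → 595
ship_id=702: ✓ → 46
ship_id=703: ✓ → 372
ship_id=704: ✓ → 877
ship_id=705: ✓ → 783
ship_id=706: ✓ → 813
ship_id=707: ✗
ship_id=708: ✓ → 241
evri_sum = 452 + 595 + 46 + 372 + 877 + 783 + 813 + 241 = 4179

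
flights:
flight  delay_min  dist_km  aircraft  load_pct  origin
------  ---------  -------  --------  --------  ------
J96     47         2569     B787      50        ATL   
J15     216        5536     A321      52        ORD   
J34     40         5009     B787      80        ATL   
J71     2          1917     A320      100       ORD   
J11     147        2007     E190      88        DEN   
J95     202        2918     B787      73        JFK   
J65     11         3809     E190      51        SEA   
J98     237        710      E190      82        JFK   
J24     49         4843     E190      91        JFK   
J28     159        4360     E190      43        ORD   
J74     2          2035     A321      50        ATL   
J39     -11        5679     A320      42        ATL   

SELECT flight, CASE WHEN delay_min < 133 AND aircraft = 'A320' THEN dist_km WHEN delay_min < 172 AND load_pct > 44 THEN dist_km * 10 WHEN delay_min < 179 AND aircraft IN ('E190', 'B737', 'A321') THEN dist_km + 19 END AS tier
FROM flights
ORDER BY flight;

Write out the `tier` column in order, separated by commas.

20070, NULL, 48430, 4379, 50090, 5679, 38090, 1917, 20350, NULL, 25690, NULL

flight=J11: delay_min < 172 AND load_pct > 44 → 20070
flight=J15: (no match → NULL) → NULL
flight=J24: delay_min < 172 AND load_pct > 44 → 48430
flight=J28: delay_min < 179 AND aircraft IN ('E190', 'B737', 'A321') → 4379
flight=J34: delay_min < 172 AND load_pct > 44 → 50090
flight=J39: delay_min < 133 AND aircraft = 'A320' → 5679
flight=J65: delay_min < 172 AND load_pct > 44 → 38090
flight=J71: delay_min < 133 AND aircraft = 'A320' → 1917
flight=J74: delay_min < 172 AND load_pct > 44 → 20350
flight=J95: (no match → NULL) → NULL
flight=J96: delay_min < 172 AND load_pct > 44 → 25690
flight=J98: (no match → NULL) → NULL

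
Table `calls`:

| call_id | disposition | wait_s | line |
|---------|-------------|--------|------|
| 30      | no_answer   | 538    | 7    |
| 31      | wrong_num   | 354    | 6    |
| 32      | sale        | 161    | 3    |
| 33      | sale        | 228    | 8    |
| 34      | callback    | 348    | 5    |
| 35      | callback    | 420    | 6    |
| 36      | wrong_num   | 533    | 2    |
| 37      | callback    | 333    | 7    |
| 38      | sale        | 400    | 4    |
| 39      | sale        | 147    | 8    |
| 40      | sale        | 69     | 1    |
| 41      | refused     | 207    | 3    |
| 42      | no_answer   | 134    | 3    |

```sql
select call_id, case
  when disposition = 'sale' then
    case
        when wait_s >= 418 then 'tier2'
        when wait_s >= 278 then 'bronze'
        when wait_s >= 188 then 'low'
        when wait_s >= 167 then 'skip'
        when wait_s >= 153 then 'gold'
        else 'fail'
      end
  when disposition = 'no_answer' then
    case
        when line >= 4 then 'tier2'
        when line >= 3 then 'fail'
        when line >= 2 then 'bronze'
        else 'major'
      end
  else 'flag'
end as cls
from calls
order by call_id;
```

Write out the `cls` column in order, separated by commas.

tier2, flag, gold, low, flag, flag, flag, flag, bronze, fail, fail, flag, fail

call_id=30: disposition='no_answer' → inner[line >= 4] → tier2
call_id=31: disposition='wrong_num' → outer ELSE → flag
call_id=32: disposition='sale' → inner[wait_s >= 153] → gold
call_id=33: disposition='sale' → inner[wait_s >= 188] → low
call_id=34: disposition='callback' → outer ELSE → flag
call_id=35: disposition='callback' → outer ELSE → flag
call_id=36: disposition='wrong_num' → outer ELSE → flag
call_id=37: disposition='callback' → outer ELSE → flag
call_id=38: disposition='sale' → inner[wait_s >= 278] → bronze
call_id=39: disposition='sale' → inner[ELSE] → fail
call_id=40: disposition='sale' → inner[ELSE] → fail
call_id=41: disposition='refused' → outer ELSE → flag
call_id=42: disposition='no_answer' → inner[line >= 3] → fail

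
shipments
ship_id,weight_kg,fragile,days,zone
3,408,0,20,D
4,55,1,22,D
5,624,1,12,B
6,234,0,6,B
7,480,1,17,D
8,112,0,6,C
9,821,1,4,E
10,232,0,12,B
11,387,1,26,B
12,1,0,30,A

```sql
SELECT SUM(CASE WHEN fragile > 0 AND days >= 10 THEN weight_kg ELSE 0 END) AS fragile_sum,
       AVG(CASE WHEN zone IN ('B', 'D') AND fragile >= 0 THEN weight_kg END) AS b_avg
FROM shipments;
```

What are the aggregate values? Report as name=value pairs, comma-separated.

fragile_sum=1546, b_avg=345.7142857143

[fragile_sum: fragile > 0 AND days >= 10]
ship_id=3: ✗
ship_id=4: ✓ → 55
ship_id=5: ✓ → 624
ship_id=6: ✗
ship_id=7: ✓ → 480
ship_id=8: ✗
ship_id=9: ✗
ship_id=10: ✗
ship_id=11: ✓ → 387
ship_id=12: ✗
fragile_sum = 55 + 624 + 480 + 387 = 1546
—
[b_avg: zone IN ('B', 'D') AND fragile >= 0]
ship_id=3: ✓ → 408
ship_id=4: ✓ → 55
ship_id=5: ✓ → 624
ship_id=6: ✓ → 234
ship_id=7: ✓ → 480
ship_id=8: ✗
ship_id=9: ✗
ship_id=10: ✓ → 232
ship_id=11: ✓ → 387
ship_id=12: ✗
b_avg = (408 + 55 + 624 + 234 + 480 + 232 + 387) / 7 = 345.7142857143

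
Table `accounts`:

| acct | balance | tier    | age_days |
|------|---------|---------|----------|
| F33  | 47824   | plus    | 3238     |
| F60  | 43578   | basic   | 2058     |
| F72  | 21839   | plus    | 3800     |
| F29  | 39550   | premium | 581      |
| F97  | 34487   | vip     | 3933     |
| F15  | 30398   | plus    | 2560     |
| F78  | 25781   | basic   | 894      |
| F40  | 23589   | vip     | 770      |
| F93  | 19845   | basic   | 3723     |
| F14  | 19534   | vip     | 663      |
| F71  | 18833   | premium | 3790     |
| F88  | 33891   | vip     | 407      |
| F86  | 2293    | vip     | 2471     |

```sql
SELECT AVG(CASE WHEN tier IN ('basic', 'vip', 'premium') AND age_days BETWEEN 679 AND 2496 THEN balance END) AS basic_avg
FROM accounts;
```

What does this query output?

acct=F33: ✗
acct=F60: ✓ → 43578
acct=F72: ✗
acct=F29: ✗
acct=F97: ✗
acct=F15: ✗
acct=F78: ✓ → 25781
acct=F40: ✓ → 23589
acct=F93: ✗
acct=F14: ✗
acct=F71: ✗
acct=F88: ✗
acct=F86: ✓ → 2293
basic_avg = (43578 + 25781 + 23589 + 2293) / 4 = 23810.25

23810.25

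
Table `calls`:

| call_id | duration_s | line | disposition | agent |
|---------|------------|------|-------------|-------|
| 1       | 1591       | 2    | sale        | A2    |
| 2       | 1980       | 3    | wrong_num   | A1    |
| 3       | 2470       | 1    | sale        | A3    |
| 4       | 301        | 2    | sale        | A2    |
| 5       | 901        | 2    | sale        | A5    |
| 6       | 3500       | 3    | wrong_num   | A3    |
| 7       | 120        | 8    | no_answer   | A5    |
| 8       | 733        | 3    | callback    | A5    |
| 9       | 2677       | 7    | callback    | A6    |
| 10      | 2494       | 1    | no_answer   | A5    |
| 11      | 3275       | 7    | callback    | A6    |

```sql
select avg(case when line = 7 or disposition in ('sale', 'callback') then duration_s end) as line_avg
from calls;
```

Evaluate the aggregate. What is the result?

1706.8571428571

call_id=1: ✓ → 1591
call_id=2: ✗
call_id=3: ✓ → 2470
call_id=4: ✓ → 301
call_id=5: ✓ → 901
call_id=6: ✗
call_id=7: ✗
call_id=8: ✓ → 733
call_id=9: ✓ → 2677
call_id=10: ✗
call_id=11: ✓ → 3275
line_avg = (1591 + 2470 + 301 + 901 + 733 + 2677 + 3275) / 7 = 1706.8571428571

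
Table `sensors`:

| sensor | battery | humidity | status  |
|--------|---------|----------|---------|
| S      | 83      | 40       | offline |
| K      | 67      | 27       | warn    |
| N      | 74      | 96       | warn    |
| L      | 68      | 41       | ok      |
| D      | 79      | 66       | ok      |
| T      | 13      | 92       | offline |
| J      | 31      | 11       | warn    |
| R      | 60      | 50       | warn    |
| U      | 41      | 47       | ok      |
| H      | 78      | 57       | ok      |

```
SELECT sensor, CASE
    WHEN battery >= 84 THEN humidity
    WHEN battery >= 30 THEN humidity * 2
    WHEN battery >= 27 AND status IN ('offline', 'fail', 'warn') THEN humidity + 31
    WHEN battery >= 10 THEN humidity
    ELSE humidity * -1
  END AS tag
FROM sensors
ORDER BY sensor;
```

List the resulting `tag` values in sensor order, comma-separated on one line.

sensor=D: battery >= 30 → 132
sensor=H: battery >= 30 → 114
sensor=J: battery >= 30 → 22
sensor=K: battery >= 30 → 54
sensor=L: battery >= 30 → 82
sensor=N: battery >= 30 → 192
sensor=R: battery >= 30 → 100
sensor=S: battery >= 30 → 80
sensor=T: battery >= 10 → 92
sensor=U: battery >= 30 → 94

132, 114, 22, 54, 82, 192, 100, 80, 92, 94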